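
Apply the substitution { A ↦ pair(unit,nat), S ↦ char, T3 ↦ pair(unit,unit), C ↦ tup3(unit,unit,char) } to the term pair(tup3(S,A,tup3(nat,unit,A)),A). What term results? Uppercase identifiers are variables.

Replace each occurrence of A with pair(unit,nat).
Replace each occurrence of S with char.
Result: pair(tup3(char,pair(unit,nat),tup3(nat,unit,pair(unit,nat))),pair(unit,nat)).

pair(tup3(char,pair(unit,nat),tup3(nat,unit,pair(unit,nat))),pair(unit,nat))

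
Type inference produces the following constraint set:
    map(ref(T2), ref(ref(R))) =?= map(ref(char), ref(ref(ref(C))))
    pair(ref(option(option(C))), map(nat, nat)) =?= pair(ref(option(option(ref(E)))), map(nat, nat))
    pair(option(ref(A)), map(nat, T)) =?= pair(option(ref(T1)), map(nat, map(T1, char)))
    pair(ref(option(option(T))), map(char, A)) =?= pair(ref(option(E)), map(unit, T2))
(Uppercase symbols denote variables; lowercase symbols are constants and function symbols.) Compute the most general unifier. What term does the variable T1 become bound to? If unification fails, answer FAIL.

FAIL

Decompose map/2: ref(T2) =?= ref(char),  ref(ref(R)) =?= ref(ref(ref(C))).
Decompose ref/1: T2 =?= char.
Bind T2 := char; substituting into the one remaining equation that mentions T2 gives: pair(ref(option(option(T))), map(char, A)) =?= pair(ref(option(E)), map(unit, char)).
Decompose ref/1: ref(R) =?= ref(ref(C)).
Decompose ref/1: R =?= ref(C).
Bind R := ref(C); no other remaining equation mentions R.
Decompose pair/2: ref(option(option(C))) =?= ref(option(option(ref(E)))),  map(nat, nat) =?= map(nat, nat).
Decompose ref/1: option(option(C)) =?= option(option(ref(E))).
Decompose option/1: option(C) =?= option(ref(E)).
Decompose option/1: C =?= ref(E).
Bind C := ref(E); no other remaining equation mentions C. Substituting into the earlier binding gives R := ref(ref(E)).
Delete trivial equation map(nat, nat) =?= map(nat, nat).
Decompose pair/2: option(ref(A)) =?= option(ref(T1)),  map(nat, T) =?= map(nat, map(T1, char)).
Decompose option/1: ref(A) =?= ref(T1).
Decompose ref/1: A =?= T1.
Bind A := T1; substituting into the one remaining equation that mentions A gives: pair(ref(option(option(T))), map(char, T1)) =?= pair(ref(option(E)), map(unit, char)).
Decompose map/2: nat =?= nat,  T =?= map(T1, char).
Delete trivial equation nat =?= nat.
Bind T := map(T1, char); substituting into the remaining equation gives: pair(ref(option(option(map(T1, char)))), map(char, T1)) =?= pair(ref(option(E)), map(unit, char)).
Decompose pair/2: ref(option(option(map(T1, char)))) =?= ref(option(E)),  map(char, T1) =?= map(unit, char).
Decompose ref/1: option(option(map(T1, char))) =?= option(E).
Decompose option/1: option(map(T1, char)) =?= E.
Bind E := option(map(T1, char)); no other remaining equation mentions E. Substituting into the earlier bindings gives R := ref(ref(option(map(T1, char)))), C := ref(option(map(T1, char))).
Decompose map/2: char =?= unit,  T1 =?= char.
Clash: constants char and unit differ; no unifier exists.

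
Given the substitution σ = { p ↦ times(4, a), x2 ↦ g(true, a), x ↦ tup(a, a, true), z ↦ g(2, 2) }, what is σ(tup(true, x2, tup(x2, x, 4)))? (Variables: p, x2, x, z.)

tup(true, g(true, a), tup(g(true, a), tup(a, a, true), 4))

Replace each occurrence of x2 with g(true, a).
Replace each occurrence of x with tup(a, a, true).
Result: tup(true, g(true, a), tup(g(true, a), tup(a, a, true), 4)).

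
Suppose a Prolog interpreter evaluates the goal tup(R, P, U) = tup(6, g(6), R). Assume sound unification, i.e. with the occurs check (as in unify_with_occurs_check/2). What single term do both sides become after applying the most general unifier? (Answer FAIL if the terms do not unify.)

tup(6, g(6), 6)

Decompose tup/3: R = 6,  P = g(6),  U = R.
Bind R := 6; substituting into the one remaining equation that mentions R gives: U = 6.
Bind P := g(6); no other remaining equation mentions P.
Bind U := 6.
Applying the MGU to either side gives tup(6, g(6), 6).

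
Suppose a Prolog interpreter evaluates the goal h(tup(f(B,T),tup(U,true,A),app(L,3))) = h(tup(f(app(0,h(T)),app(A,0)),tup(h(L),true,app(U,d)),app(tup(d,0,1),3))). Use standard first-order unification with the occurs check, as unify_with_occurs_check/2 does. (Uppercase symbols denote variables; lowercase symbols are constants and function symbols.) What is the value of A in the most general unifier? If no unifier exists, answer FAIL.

Decompose h/1: tup(f(B,T),tup(U,true,A),app(L,3)) = tup(f(app(0,h(T)),app(A,0)),tup(h(L),true,app(U,d)),app(tup(d,0,1),3)).
Decompose tup/3: f(B,T) = f(app(0,h(T)),app(A,0)),  tup(U,true,A) = tup(h(L),true,app(U,d)),  app(L,3) = app(tup(d,0,1),3).
Decompose f/2: B = app(0,h(T)),  T = app(A,0).
Bind B := app(0,h(T)); no other remaining equation mentions B.
Bind T := app(A,0); no other remaining equation mentions T. Substituting into the earlier binding gives B := app(0,h(app(A,0))).
Decompose tup/3: U = h(L),  true = true,  A = app(U,d).
Bind U := h(L); substituting into the one remaining equation that mentions U gives: A = app(h(L),d).
Delete trivial equation true = true.
Bind A := app(h(L),d); no other remaining equation mentions A. Substituting into the earlier bindings gives B := app(0,h(app(app(h(L),d),0))), T := app(app(h(L),d),0).
Decompose app/2: L = tup(d,0,1),  3 = 3.
Bind L := tup(d,0,1); no other remaining equation mentions L. Substituting into the earlier bindings gives B := app(0,h(app(app(h(tup(d,0,1)),d),0))), T := app(app(h(tup(d,0,1)),d),0), U := h(tup(d,0,1)), A := app(h(tup(d,0,1)),d).
Delete trivial equation 3 = 3.
MGU = { B -> app(0,h(app(app(h(tup(d,0,1)),d),0))), T -> app(app(h(tup(d,0,1)),d),0), U -> h(tup(d,0,1)), A -> app(h(tup(d,0,1)),d), L -> tup(d,0,1) }, so A -> app(h(tup(d,0,1)),d).

app(h(tup(d,0,1)),d)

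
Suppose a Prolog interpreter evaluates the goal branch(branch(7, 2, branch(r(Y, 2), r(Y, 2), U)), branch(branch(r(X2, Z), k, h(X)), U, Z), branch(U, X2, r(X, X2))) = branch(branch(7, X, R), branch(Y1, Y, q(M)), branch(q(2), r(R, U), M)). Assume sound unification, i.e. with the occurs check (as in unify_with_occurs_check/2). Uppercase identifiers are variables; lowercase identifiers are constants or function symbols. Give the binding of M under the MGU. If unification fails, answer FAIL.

Decompose branch/3: branch(7, 2, branch(r(Y, 2), r(Y, 2), U)) = branch(7, X, R),  branch(branch(r(X2, Z), k, h(X)), U, Z) = branch(Y1, Y, q(M)),  branch(U, X2, r(X, X2)) = branch(q(2), r(R, U), M).
Decompose branch/3: 7 = 7,  2 = X,  branch(r(Y, 2), r(Y, 2), U) = R.
Delete trivial equation 7 = 7.
Bind X := 2; substituting into the 2 remaining equations that mention X gives: branch(branch(r(X2, Z), k, h(2)), U, Z) = branch(Y1, Y, q(M)),  branch(U, X2, r(2, X2)) = branch(q(2), r(R, U), M).
Bind R := branch(r(Y, 2), r(Y, 2), U); substituting into the one remaining equation that mentions R gives: branch(U, X2, r(2, X2)) = branch(q(2), r(branch(r(Y, 2), r(Y, 2), U), U), M).
Decompose branch/3: branch(r(X2, Z), k, h(2)) = Y1,  U = Y,  Z = q(M).
Bind Y1 := branch(r(X2, Z), k, h(2)); no other remaining equation mentions Y1.
Bind U := Y; substituting into the one remaining equation that mentions U gives: branch(Y, X2, r(2, X2)) = branch(q(2), r(branch(r(Y, 2), r(Y, 2), Y), Y), M). Substituting into the earlier binding gives R := branch(r(Y, 2), r(Y, 2), Y).
Bind Z := q(M); no other remaining equation mentions Z. Substituting into the earlier binding gives Y1 := branch(r(X2, q(M)), k, h(2)).
Decompose branch/3: Y = q(2),  X2 = r(branch(r(Y, 2), r(Y, 2), Y), Y),  r(2, X2) = M.
Bind Y := q(2); substituting into the one remaining equation that mentions Y gives: X2 = r(branch(r(q(2), 2), r(q(2), 2), q(2)), q(2)). Substituting into the earlier bindings gives R := branch(r(q(2), 2), r(q(2), 2), q(2)), U := q(2).
Bind X2 := r(branch(r(q(2), 2), r(q(2), 2), q(2)), q(2)); substituting into the remaining equation gives: r(2, r(branch(r(q(2), 2), r(q(2), 2), q(2)), q(2))) = M. Substituting into the earlier binding gives Y1 := branch(r(r(branch(r(q(2), 2), r(q(2), 2), q(2)), q(2)), q(M)), k, h(2)).
Bind M := r(2, r(branch(r(q(2), 2), r(q(2), 2), q(2)), q(2))). Substituting into the earlier bindings gives Y1 := branch(r(r(branch(r(q(2), 2), r(q(2), 2), q(2)), q(2)), q(r(2, r(branch(r(q(2), 2), r(q(2), 2), q(2)), q(2))))), k, h(2)), Z := q(r(2, r(branch(r(q(2), 2), r(q(2), 2), q(2)), q(2)))).
MGU = { X = 2, R = branch(r(q(2), 2), r(q(2), 2), q(2)), Y1 = branch(r(r(branch(r(q(2), 2), r(q(2), 2), q(2)), q(2)), q(r(2, r(branch(r(q(2), 2), r(q(2), 2), q(2)), q(2))))), k, h(2)), U = q(2), Z = q(r(2, r(branch(r(q(2), 2), r(q(2), 2), q(2)), q(2)))), Y = q(2), X2 = r(branch(r(q(2), 2), r(q(2), 2), q(2)), q(2)), M = r(2, r(branch(r(q(2), 2), r(q(2), 2), q(2)), q(2))) }, so M = r(2, r(branch(r(q(2), 2), r(q(2), 2), q(2)), q(2))).

r(2, r(branch(r(q(2), 2), r(q(2), 2), q(2)), q(2)))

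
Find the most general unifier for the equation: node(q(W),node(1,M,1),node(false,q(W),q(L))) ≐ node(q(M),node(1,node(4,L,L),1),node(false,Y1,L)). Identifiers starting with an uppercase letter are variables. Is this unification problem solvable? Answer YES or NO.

Decompose node/3: q(W) ≐ q(M),  node(1,M,1) ≐ node(1,node(4,L,L),1),  node(false,q(W),q(L)) ≐ node(false,Y1,L).
Decompose q/1: W ≐ M.
Bind W := M; substituting into the one remaining equation that mentions W gives: node(false,q(M),q(L)) ≐ node(false,Y1,L).
Decompose node/3: 1 ≐ 1,  M ≐ node(4,L,L),  1 ≐ 1.
Delete trivial equation 1 ≐ 1.
Bind M := node(4,L,L); substituting into the one remaining equation that mentions M gives: node(false,q(node(4,L,L)),q(L)) ≐ node(false,Y1,L). Substituting into the earlier binding gives W := node(4,L,L).
Delete trivial equation 1 ≐ 1.
Decompose node/3: false ≐ false,  q(node(4,L,L)) ≐ Y1,  q(L) ≐ L.
Delete trivial equation false ≐ false.
Bind Y1 := q(node(4,L,L)); no other remaining equation mentions Y1.
Occurs check fails: L occurs in q(L); the equation L ≐ q(L) has no finite solution.

NO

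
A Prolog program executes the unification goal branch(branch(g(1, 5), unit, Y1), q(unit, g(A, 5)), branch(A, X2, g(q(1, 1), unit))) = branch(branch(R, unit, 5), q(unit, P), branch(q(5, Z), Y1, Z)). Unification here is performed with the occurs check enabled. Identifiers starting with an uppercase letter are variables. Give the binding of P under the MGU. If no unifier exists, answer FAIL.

g(q(5, g(q(1, 1), unit)), 5)

Decompose branch/3: branch(g(1, 5), unit, Y1) = branch(R, unit, 5),  q(unit, g(A, 5)) = q(unit, P),  branch(A, X2, g(q(1, 1), unit)) = branch(q(5, Z), Y1, Z).
Decompose branch/3: g(1, 5) = R,  unit = unit,  Y1 = 5.
Bind R := g(1, 5); no other remaining equation mentions R.
Delete trivial equation unit = unit.
Bind Y1 := 5; substituting into the one remaining equation that mentions Y1 gives: branch(A, X2, g(q(1, 1), unit)) = branch(q(5, Z), 5, Z).
Decompose q/2: unit = unit,  g(A, 5) = P.
Delete trivial equation unit = unit.
Bind P := g(A, 5); no other remaining equation mentions P.
Decompose branch/3: A = q(5, Z),  X2 = 5,  g(q(1, 1), unit) = Z.
Bind A := q(5, Z); no other remaining equation mentions A. Substituting into the earlier binding gives P := g(q(5, Z), 5).
Bind X2 := 5; no other remaining equation mentions X2.
Bind Z := g(q(1, 1), unit). Substituting into the earlier bindings gives P := g(q(5, g(q(1, 1), unit)), 5), A := q(5, g(q(1, 1), unit)).
MGU = { R = g(1, 5), Y1 = 5, P = g(q(5, g(q(1, 1), unit)), 5), A = q(5, g(q(1, 1), unit)), X2 = 5, Z = g(q(1, 1), unit) }, so P = g(q(5, g(q(1, 1), unit)), 5).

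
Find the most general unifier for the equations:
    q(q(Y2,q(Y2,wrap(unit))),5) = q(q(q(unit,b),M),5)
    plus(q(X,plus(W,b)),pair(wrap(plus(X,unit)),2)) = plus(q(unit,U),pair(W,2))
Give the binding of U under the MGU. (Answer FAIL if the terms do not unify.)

Decompose q/2: q(Y2,q(Y2,wrap(unit))) = q(q(unit,b),M),  5 = 5.
Decompose q/2: Y2 = q(unit,b),  q(Y2,wrap(unit)) = M.
Bind Y2 := q(unit,b); substituting into the one remaining equation that mentions Y2 gives: q(q(unit,b),wrap(unit)) = M.
Bind M := q(q(unit,b),wrap(unit)); no other remaining equation mentions M.
Delete trivial equation 5 = 5.
Decompose plus/2: q(X,plus(W,b)) = q(unit,U),  pair(wrap(plus(X,unit)),2) = pair(W,2).
Decompose q/2: X = unit,  plus(W,b) = U.
Bind X := unit; substituting into the one remaining equation that mentions X gives: pair(wrap(plus(unit,unit)),2) = pair(W,2).
Bind U := plus(W,b); no other remaining equation mentions U.
Decompose pair/2: wrap(plus(unit,unit)) = W,  2 = 2.
Bind W := wrap(plus(unit,unit)); no other remaining equation mentions W. Substituting into the earlier binding gives U := plus(wrap(plus(unit,unit)),b).
Delete trivial equation 2 = 2.
MGU = { Y2 -> q(unit,b), M -> q(q(unit,b),wrap(unit)), X -> unit, U -> plus(wrap(plus(unit,unit)),b), W -> wrap(plus(unit,unit)) }, so U -> plus(wrap(plus(unit,unit)),b).

plus(wrap(plus(unit,unit)),b)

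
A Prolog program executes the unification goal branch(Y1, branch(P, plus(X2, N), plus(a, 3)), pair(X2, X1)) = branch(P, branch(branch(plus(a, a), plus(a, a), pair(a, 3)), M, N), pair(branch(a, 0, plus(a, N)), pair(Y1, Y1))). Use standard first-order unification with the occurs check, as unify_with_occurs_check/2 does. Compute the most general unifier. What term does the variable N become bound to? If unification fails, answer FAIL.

plus(a, 3)

Decompose branch/3: Y1 = P,  branch(P, plus(X2, N), plus(a, 3)) = branch(branch(plus(a, a), plus(a, a), pair(a, 3)), M, N),  pair(X2, X1) = pair(branch(a, 0, plus(a, N)), pair(Y1, Y1)).
Bind Y1 := P; substituting into the one remaining equation that mentions Y1 gives: pair(X2, X1) = pair(branch(a, 0, plus(a, N)), pair(P, P)).
Decompose branch/3: P = branch(plus(a, a), plus(a, a), pair(a, 3)),  plus(X2, N) = M,  plus(a, 3) = N.
Bind P := branch(plus(a, a), plus(a, a), pair(a, 3)); substituting into the one remaining equation that mentions P gives: pair(X2, X1) = pair(branch(a, 0, plus(a, N)), pair(branch(plus(a, a), plus(a, a), pair(a, 3)), branch(plus(a, a), plus(a, a), pair(a, 3)))). Substituting into the earlier binding gives Y1 := branch(plus(a, a), plus(a, a), pair(a, 3)).
Bind M := plus(X2, N); no other remaining equation mentions M.
Bind N := plus(a, 3); substituting into the remaining equation gives: pair(X2, X1) = pair(branch(a, 0, plus(a, plus(a, 3))), pair(branch(plus(a, a), plus(a, a), pair(a, 3)), branch(plus(a, a), plus(a, a), pair(a, 3)))). Substituting into the earlier binding gives M := plus(X2, plus(a, 3)).
Decompose pair/2: X2 = branch(a, 0, plus(a, plus(a, 3))),  X1 = pair(branch(plus(a, a), plus(a, a), pair(a, 3)), branch(plus(a, a), plus(a, a), pair(a, 3))).
Bind X2 := branch(a, 0, plus(a, plus(a, 3))); no other remaining equation mentions X2. Substituting into the earlier binding gives M := plus(branch(a, 0, plus(a, plus(a, 3))), plus(a, 3)).
Bind X1 := pair(branch(plus(a, a), plus(a, a), pair(a, 3)), branch(plus(a, a), plus(a, a), pair(a, 3))).
MGU = { Y1 = branch(plus(a, a), plus(a, a), pair(a, 3)), P = branch(plus(a, a), plus(a, a), pair(a, 3)), M = plus(branch(a, 0, plus(a, plus(a, 3))), plus(a, 3)), N = plus(a, 3), X2 = branch(a, 0, plus(a, plus(a, 3))), X1 = pair(branch(plus(a, a), plus(a, a), pair(a, 3)), branch(plus(a, a), plus(a, a), pair(a, 3))) }, so N = plus(a, 3).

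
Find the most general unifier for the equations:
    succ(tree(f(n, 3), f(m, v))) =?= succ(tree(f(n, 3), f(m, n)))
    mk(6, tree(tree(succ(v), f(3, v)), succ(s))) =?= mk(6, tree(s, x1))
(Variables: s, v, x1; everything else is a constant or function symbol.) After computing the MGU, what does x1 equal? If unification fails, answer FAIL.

Decompose succ/1: tree(f(n, 3), f(m, v)) =?= tree(f(n, 3), f(m, n)).
Decompose tree/2: f(n, 3) =?= f(n, 3),  f(m, v) =?= f(m, n).
Delete trivial equation f(n, 3) =?= f(n, 3).
Decompose f/2: m =?= m,  v =?= n.
Delete trivial equation m =?= m.
Bind v := n; substituting into the remaining equation gives: mk(6, tree(tree(succ(n), f(3, n)), succ(s))) =?= mk(6, tree(s, x1)).
Decompose mk/2: 6 =?= 6,  tree(tree(succ(n), f(3, n)), succ(s)) =?= tree(s, x1).
Delete trivial equation 6 =?= 6.
Decompose tree/2: tree(succ(n), f(3, n)) =?= s,  succ(s) =?= x1.
Bind s := tree(succ(n), f(3, n)); substituting into the remaining equation gives: succ(tree(succ(n), f(3, n))) =?= x1.
Bind x1 := succ(tree(succ(n), f(3, n))).
MGU = { v ↦ n, s ↦ tree(succ(n), f(3, n)), x1 ↦ succ(tree(succ(n), f(3, n))) }, so x1 ↦ succ(tree(succ(n), f(3, n))).

succ(tree(succ(n), f(3, n)))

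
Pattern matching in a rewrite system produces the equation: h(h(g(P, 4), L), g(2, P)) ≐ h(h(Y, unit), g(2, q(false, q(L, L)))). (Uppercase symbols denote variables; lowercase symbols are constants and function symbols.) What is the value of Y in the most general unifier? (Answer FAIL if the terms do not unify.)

g(q(false, q(unit, unit)), 4)

Decompose h/2: h(g(P, 4), L) ≐ h(Y, unit),  g(2, P) ≐ g(2, q(false, q(L, L))).
Decompose h/2: g(P, 4) ≐ Y,  L ≐ unit.
Bind Y := g(P, 4); no other remaining equation mentions Y.
Bind L := unit; substituting into the remaining equation gives: g(2, P) ≐ g(2, q(false, q(unit, unit))).
Decompose g/2: 2 ≐ 2,  P ≐ q(false, q(unit, unit)).
Delete trivial equation 2 ≐ 2.
Bind P := q(false, q(unit, unit)). Substituting into the earlier binding gives Y := g(q(false, q(unit, unit)), 4).
MGU = { Y ↦ g(q(false, q(unit, unit)), 4), L ↦ unit, P ↦ q(false, q(unit, unit)) }, so Y ↦ g(q(false, q(unit, unit)), 4).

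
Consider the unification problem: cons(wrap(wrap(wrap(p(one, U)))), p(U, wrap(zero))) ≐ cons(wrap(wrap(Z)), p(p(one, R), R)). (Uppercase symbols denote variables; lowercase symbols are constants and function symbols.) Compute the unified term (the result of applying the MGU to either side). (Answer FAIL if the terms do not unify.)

cons(wrap(wrap(wrap(p(one, p(one, wrap(zero)))))), p(p(one, wrap(zero)), wrap(zero)))

Decompose cons/2: wrap(wrap(wrap(p(one, U)))) ≐ wrap(wrap(Z)),  p(U, wrap(zero)) ≐ p(p(one, R), R).
Decompose wrap/1: wrap(wrap(p(one, U))) ≐ wrap(Z).
Decompose wrap/1: wrap(p(one, U)) ≐ Z.
Bind Z := wrap(p(one, U)); no other remaining equation mentions Z.
Decompose p/2: U ≐ p(one, R),  wrap(zero) ≐ R.
Bind U := p(one, R); no other remaining equation mentions U. Substituting into the earlier binding gives Z := wrap(p(one, p(one, R))).
Bind R := wrap(zero). Substituting into the earlier bindings gives Z := wrap(p(one, p(one, wrap(zero)))), U := p(one, wrap(zero)).
Applying the MGU to either side gives cons(wrap(wrap(wrap(p(one, p(one, wrap(zero)))))), p(p(one, wrap(zero)), wrap(zero))).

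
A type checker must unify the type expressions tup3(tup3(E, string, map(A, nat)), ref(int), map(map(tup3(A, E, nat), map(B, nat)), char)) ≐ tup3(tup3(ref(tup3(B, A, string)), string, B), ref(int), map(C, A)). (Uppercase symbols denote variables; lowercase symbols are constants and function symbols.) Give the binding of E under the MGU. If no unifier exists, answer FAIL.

Decompose tup3/3: tup3(E, string, map(A, nat)) ≐ tup3(ref(tup3(B, A, string)), string, B),  ref(int) ≐ ref(int),  map(map(tup3(A, E, nat), map(B, nat)), char) ≐ map(C, A).
Decompose tup3/3: E ≐ ref(tup3(B, A, string)),  string ≐ string,  map(A, nat) ≐ B.
Bind E := ref(tup3(B, A, string)); substituting into the one remaining equation that mentions E gives: map(map(tup3(A, ref(tup3(B, A, string)), nat), map(B, nat)), char) ≐ map(C, A).
Delete trivial equation string ≐ string.
Bind B := map(A, nat); substituting into the one remaining equation that mentions B gives: map(map(tup3(A, ref(tup3(map(A, nat), A, string)), nat), map(map(A, nat), nat)), char) ≐ map(C, A). Substituting into the earlier binding gives E := ref(tup3(map(A, nat), A, string)).
Delete trivial equation ref(int) ≐ ref(int).
Decompose map/2: map(tup3(A, ref(tup3(map(A, nat), A, string)), nat), map(map(A, nat), nat)) ≐ C,  char ≐ A.
Bind C := map(tup3(A, ref(tup3(map(A, nat), A, string)), nat), map(map(A, nat), nat)); no other remaining equation mentions C.
Bind A := char. Substituting into the earlier bindings gives E := ref(tup3(map(char, nat), char, string)), B := map(char, nat), C := map(tup3(char, ref(tup3(map(char, nat), char, string)), nat), map(map(char, nat), nat)).
MGU = { E := ref(tup3(map(char, nat), char, string)), B := map(char, nat), C := map(tup3(char, ref(tup3(map(char, nat), char, string)), nat), map(map(char, nat), nat)), A := char }, so E := ref(tup3(map(char, nat), char, string)).

ref(tup3(map(char, nat), char, string))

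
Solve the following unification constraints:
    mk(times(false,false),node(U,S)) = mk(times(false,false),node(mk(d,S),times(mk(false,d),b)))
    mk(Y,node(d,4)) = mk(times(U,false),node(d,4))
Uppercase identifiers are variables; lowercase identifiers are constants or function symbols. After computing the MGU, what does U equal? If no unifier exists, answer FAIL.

Decompose mk/2: times(false,false) = times(false,false),  node(U,S) = node(mk(d,S),times(mk(false,d),b)).
Delete trivial equation times(false,false) = times(false,false).
Decompose node/2: U = mk(d,S),  S = times(mk(false,d),b).
Bind U := mk(d,S); substituting into the one remaining equation that mentions U gives: mk(Y,node(d,4)) = mk(times(mk(d,S),false),node(d,4)).
Bind S := times(mk(false,d),b); substituting into the remaining equation gives: mk(Y,node(d,4)) = mk(times(mk(d,times(mk(false,d),b)),false),node(d,4)). Substituting into the earlier binding gives U := mk(d,times(mk(false,d),b)).
Decompose mk/2: Y = times(mk(d,times(mk(false,d),b)),false),  node(d,4) = node(d,4).
Bind Y := times(mk(d,times(mk(false,d),b)),false); no other remaining equation mentions Y.
Delete trivial equation node(d,4) = node(d,4).
MGU = { U ↦ mk(d,times(mk(false,d),b)), S ↦ times(mk(false,d),b), Y ↦ times(mk(d,times(mk(false,d),b)),false) }, so U ↦ mk(d,times(mk(false,d),b)).

mk(d,times(mk(false,d),b))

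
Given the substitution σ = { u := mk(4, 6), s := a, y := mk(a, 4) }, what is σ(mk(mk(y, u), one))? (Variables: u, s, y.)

Replace each occurrence of u with mk(4, 6).
Replace each occurrence of y with mk(a, 4).
Result: mk(mk(mk(a, 4), mk(4, 6)), one).

mk(mk(mk(a, 4), mk(4, 6)), one)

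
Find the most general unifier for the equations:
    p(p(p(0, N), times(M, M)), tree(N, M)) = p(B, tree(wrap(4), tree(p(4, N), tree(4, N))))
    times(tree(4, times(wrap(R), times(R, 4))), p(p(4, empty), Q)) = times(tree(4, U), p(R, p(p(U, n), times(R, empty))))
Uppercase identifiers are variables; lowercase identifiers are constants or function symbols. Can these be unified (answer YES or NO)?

Decompose p/2: p(p(0, N), times(M, M)) = B,  tree(N, M) = tree(wrap(4), tree(p(4, N), tree(4, N))).
Bind B := p(p(0, N), times(M, M)); no other remaining equation mentions B.
Decompose tree/2: N = wrap(4),  M = tree(p(4, N), tree(4, N)).
Bind N := wrap(4); substituting into the one remaining equation that mentions N gives: M = tree(p(4, wrap(4)), tree(4, wrap(4))). Substituting into the earlier binding gives B := p(p(0, wrap(4)), times(M, M)).
Bind M := tree(p(4, wrap(4)), tree(4, wrap(4))); no other remaining equation mentions M. Substituting into the earlier binding gives B := p(p(0, wrap(4)), times(tree(p(4, wrap(4)), tree(4, wrap(4))), tree(p(4, wrap(4)), tree(4, wrap(4))))).
Decompose times/2: tree(4, times(wrap(R), times(R, 4))) = tree(4, U),  p(p(4, empty), Q) = p(R, p(p(U, n), times(R, empty))).
Decompose tree/2: 4 = 4,  times(wrap(R), times(R, 4)) = U.
Delete trivial equation 4 = 4.
Bind U := times(wrap(R), times(R, 4)); substituting into the remaining equation gives: p(p(4, empty), Q) = p(R, p(p(times(wrap(R), times(R, 4)), n), times(R, empty))).
Decompose p/2: p(4, empty) = R,  Q = p(p(times(wrap(R), times(R, 4)), n), times(R, empty)).
Bind R := p(4, empty); substituting into the remaining equation gives: Q = p(p(times(wrap(p(4, empty)), times(p(4, empty), 4)), n), times(p(4, empty), empty)). Substituting into the earlier binding gives U := times(wrap(p(4, empty)), times(p(4, empty), 4)).
Bind Q := p(p(times(wrap(p(4, empty)), times(p(4, empty), 4)), n), times(p(4, empty), empty)).
No equations remain and no clash or occurs-check failure arose, so a unifier exists.

YES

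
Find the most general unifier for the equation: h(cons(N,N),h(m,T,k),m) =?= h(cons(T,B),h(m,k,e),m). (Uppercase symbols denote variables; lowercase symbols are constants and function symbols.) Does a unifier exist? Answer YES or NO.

Decompose h/3: cons(N,N) =?= cons(T,B),  h(m,T,k) =?= h(m,k,e),  m =?= m.
Decompose cons/2: N =?= T,  N =?= B.
Bind N := T; substituting into the one remaining equation that mentions N gives: T =?= B.
Bind T := B; substituting into the one remaining equation that mentions T gives: h(m,B,k) =?= h(m,k,e). Substituting into the earlier binding gives N := B.
Decompose h/3: m =?= m,  B =?= k,  k =?= e.
Delete trivial equation m =?= m.
Bind B := k; no other remaining equation mentions B. Substituting into the earlier bindings gives N := k, T := k.
Clash: constants k and e differ; no unifier exists.

NO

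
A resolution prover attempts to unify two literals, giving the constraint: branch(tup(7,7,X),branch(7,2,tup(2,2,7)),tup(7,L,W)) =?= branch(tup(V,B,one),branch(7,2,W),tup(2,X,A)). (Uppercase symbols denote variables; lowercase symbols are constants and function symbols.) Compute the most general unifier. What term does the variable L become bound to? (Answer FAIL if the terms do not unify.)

FAIL

Decompose branch/3: tup(7,7,X) =?= tup(V,B,one),  branch(7,2,tup(2,2,7)) =?= branch(7,2,W),  tup(7,L,W) =?= tup(2,X,A).
Decompose tup/3: 7 =?= V,  7 =?= B,  X =?= one.
Bind V := 7; no other remaining equation mentions V.
Bind B := 7; no other remaining equation mentions B.
Bind X := one; substituting into the one remaining equation that mentions X gives: tup(7,L,W) =?= tup(2,one,A).
Decompose branch/3: 7 =?= 7,  2 =?= 2,  tup(2,2,7) =?= W.
Delete trivial equation 7 =?= 7.
Delete trivial equation 2 =?= 2.
Bind W := tup(2,2,7); substituting into the remaining equation gives: tup(7,L,tup(2,2,7)) =?= tup(2,one,A).
Decompose tup/3: 7 =?= 2,  L =?= one,  tup(2,2,7) =?= A.
Clash: constants 7 and 2 differ; no unifier exists.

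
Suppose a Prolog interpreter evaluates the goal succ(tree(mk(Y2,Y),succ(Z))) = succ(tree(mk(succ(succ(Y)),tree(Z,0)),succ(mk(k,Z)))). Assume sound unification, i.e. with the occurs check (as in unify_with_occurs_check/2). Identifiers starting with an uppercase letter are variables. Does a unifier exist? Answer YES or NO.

NO

Decompose succ/1: tree(mk(Y2,Y),succ(Z)) = tree(mk(succ(succ(Y)),tree(Z,0)),succ(mk(k,Z))).
Decompose tree/2: mk(Y2,Y) = mk(succ(succ(Y)),tree(Z,0)),  succ(Z) = succ(mk(k,Z)).
Decompose mk/2: Y2 = succ(succ(Y)),  Y = tree(Z,0).
Bind Y2 := succ(succ(Y)); no other remaining equation mentions Y2.
Bind Y := tree(Z,0); no other remaining equation mentions Y. Substituting into the earlier binding gives Y2 := succ(succ(tree(Z,0))).
Decompose succ/1: Z = mk(k,Z).
Occurs check fails: Z occurs in mk(k,Z); the equation Z = mk(k,Z) has no finite solution.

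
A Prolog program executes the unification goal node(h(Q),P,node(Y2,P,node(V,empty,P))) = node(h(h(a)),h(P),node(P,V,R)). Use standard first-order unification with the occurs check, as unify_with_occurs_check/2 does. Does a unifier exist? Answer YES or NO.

NO

Decompose node/3: h(Q) = h(h(a)),  P = h(P),  node(Y2,P,node(V,empty,P)) = node(P,V,R).
Decompose h/1: Q = h(a).
Bind Q := h(a); no other remaining equation mentions Q.
Occurs check fails: P occurs in h(P); the equation P = h(P) has no finite solution.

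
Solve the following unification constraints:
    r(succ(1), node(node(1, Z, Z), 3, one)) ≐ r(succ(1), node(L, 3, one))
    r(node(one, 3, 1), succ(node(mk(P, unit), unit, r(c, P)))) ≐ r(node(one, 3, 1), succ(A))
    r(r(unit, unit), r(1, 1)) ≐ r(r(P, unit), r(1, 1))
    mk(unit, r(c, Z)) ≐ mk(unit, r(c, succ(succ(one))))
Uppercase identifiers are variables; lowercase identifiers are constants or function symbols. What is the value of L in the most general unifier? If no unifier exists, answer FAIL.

Decompose r/2: succ(1) ≐ succ(1),  node(node(1, Z, Z), 3, one) ≐ node(L, 3, one).
Delete trivial equation succ(1) ≐ succ(1).
Decompose node/3: node(1, Z, Z) ≐ L,  3 ≐ 3,  one ≐ one.
Bind L := node(1, Z, Z); no other remaining equation mentions L.
Delete trivial equation 3 ≐ 3.
Delete trivial equation one ≐ one.
Decompose r/2: node(one, 3, 1) ≐ node(one, 3, 1),  succ(node(mk(P, unit), unit, r(c, P))) ≐ succ(A).
Delete trivial equation node(one, 3, 1) ≐ node(one, 3, 1).
Decompose succ/1: node(mk(P, unit), unit, r(c, P)) ≐ A.
Bind A := node(mk(P, unit), unit, r(c, P)); no other remaining equation mentions A.
Decompose r/2: r(unit, unit) ≐ r(P, unit),  r(1, 1) ≐ r(1, 1).
Decompose r/2: unit ≐ P,  unit ≐ unit.
Bind P := unit; no other remaining equation mentions P. Substituting into the earlier binding gives A := node(mk(unit, unit), unit, r(c, unit)).
Delete trivial equation unit ≐ unit.
Delete trivial equation r(1, 1) ≐ r(1, 1).
Decompose mk/2: unit ≐ unit,  r(c, Z) ≐ r(c, succ(succ(one))).
Delete trivial equation unit ≐ unit.
Decompose r/2: c ≐ c,  Z ≐ succ(succ(one)).
Delete trivial equation c ≐ c.
Bind Z := succ(succ(one)). Substituting into the earlier binding gives L := node(1, succ(succ(one)), succ(succ(one))).
MGU = { L -> node(1, succ(succ(one)), succ(succ(one))), A -> node(mk(unit, unit), unit, r(c, unit)), P -> unit, Z -> succ(succ(one)) }, so L -> node(1, succ(succ(one)), succ(succ(one))).

node(1, succ(succ(one)), succ(succ(one)))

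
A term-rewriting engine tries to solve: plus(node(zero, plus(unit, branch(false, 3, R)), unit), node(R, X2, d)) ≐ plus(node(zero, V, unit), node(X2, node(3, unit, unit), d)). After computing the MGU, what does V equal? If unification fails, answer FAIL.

Decompose plus/2: node(zero, plus(unit, branch(false, 3, R)), unit) ≐ node(zero, V, unit),  node(R, X2, d) ≐ node(X2, node(3, unit, unit), d).
Decompose node/3: zero ≐ zero,  plus(unit, branch(false, 3, R)) ≐ V,  unit ≐ unit.
Delete trivial equation zero ≐ zero.
Bind V := plus(unit, branch(false, 3, R)); no other remaining equation mentions V.
Delete trivial equation unit ≐ unit.
Decompose node/3: R ≐ X2,  X2 ≐ node(3, unit, unit),  d ≐ d.
Bind R := X2; no other remaining equation mentions R. Substituting into the earlier binding gives V := plus(unit, branch(false, 3, X2)).
Bind X2 := node(3, unit, unit); no other remaining equation mentions X2. Substituting into the earlier bindings gives V := plus(unit, branch(false, 3, node(3, unit, unit))), R := node(3, unit, unit).
Delete trivial equation d ≐ d.
MGU = { V := plus(unit, branch(false, 3, node(3, unit, unit))), R := node(3, unit, unit), X2 := node(3, unit, unit) }, so V := plus(unit, branch(false, 3, node(3, unit, unit))).

plus(unit, branch(false, 3, node(3, unit, unit)))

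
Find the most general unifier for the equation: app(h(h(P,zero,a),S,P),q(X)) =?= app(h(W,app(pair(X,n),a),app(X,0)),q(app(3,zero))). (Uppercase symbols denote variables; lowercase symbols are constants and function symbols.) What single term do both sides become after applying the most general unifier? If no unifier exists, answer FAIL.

Decompose app/2: h(h(P,zero,a),S,P) =?= h(W,app(pair(X,n),a),app(X,0)),  q(X) =?= q(app(3,zero)).
Decompose h/3: h(P,zero,a) =?= W,  S =?= app(pair(X,n),a),  P =?= app(X,0).
Bind W := h(P,zero,a); no other remaining equation mentions W.
Bind S := app(pair(X,n),a); no other remaining equation mentions S.
Bind P := app(X,0); no other remaining equation mentions P. Substituting into the earlier binding gives W := h(app(X,0),zero,a).
Decompose q/1: X =?= app(3,zero).
Bind X := app(3,zero). Substituting into the earlier bindings gives W := h(app(app(3,zero),0),zero,a), S := app(pair(app(3,zero),n),a), P := app(app(3,zero),0).
Applying the MGU to either side gives app(h(h(app(app(3,zero),0),zero,a),app(pair(app(3,zero),n),a),app(app(3,zero),0)),q(app(3,zero))).

app(h(h(app(app(3,zero),0),zero,a),app(pair(app(3,zero),n),a),app(app(3,zero),0)),q(app(3,zero)))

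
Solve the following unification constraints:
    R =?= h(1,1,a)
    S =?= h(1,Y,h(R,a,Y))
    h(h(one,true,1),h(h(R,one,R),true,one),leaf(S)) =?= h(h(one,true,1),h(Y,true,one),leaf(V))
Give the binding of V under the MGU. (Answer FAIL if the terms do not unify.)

h(1,h(h(1,1,a),one,h(1,1,a)),h(h(1,1,a),a,h(h(1,1,a),one,h(1,1,a))))

Bind R := h(1,1,a); substituting into the remaining equations gives: S =?= h(1,Y,h(h(1,1,a),a,Y)),  h(h(one,true,1),h(h(h(1,1,a),one,h(1,1,a)),true,one),leaf(S)) =?= h(h(one,true,1),h(Y,true,one),leaf(V)).
Bind S := h(1,Y,h(h(1,1,a),a,Y)); substituting into the remaining equation gives: h(h(one,true,1),h(h(h(1,1,a),one,h(1,1,a)),true,one),leaf(h(1,Y,h(h(1,1,a),a,Y)))) =?= h(h(one,true,1),h(Y,true,one),leaf(V)).
Decompose h/3: h(one,true,1) =?= h(one,true,1),  h(h(h(1,1,a),one,h(1,1,a)),true,one) =?= h(Y,true,one),  leaf(h(1,Y,h(h(1,1,a),a,Y))) =?= leaf(V).
Delete trivial equation h(one,true,1) =?= h(one,true,1).
Decompose h/3: h(h(1,1,a),one,h(1,1,a)) =?= Y,  true =?= true,  one =?= one.
Bind Y := h(h(1,1,a),one,h(1,1,a)); substituting into the one remaining equation that mentions Y gives: leaf(h(1,h(h(1,1,a),one,h(1,1,a)),h(h(1,1,a),a,h(h(1,1,a),one,h(1,1,a))))) =?= leaf(V). Substituting into the earlier binding gives S := h(1,h(h(1,1,a),one,h(1,1,a)),h(h(1,1,a),a,h(h(1,1,a),one,h(1,1,a)))).
Delete trivial equation true =?= true.
Delete trivial equation one =?= one.
Decompose leaf/1: h(1,h(h(1,1,a),one,h(1,1,a)),h(h(1,1,a),a,h(h(1,1,a),one,h(1,1,a)))) =?= V.
Bind V := h(1,h(h(1,1,a),one,h(1,1,a)),h(h(1,1,a),a,h(h(1,1,a),one,h(1,1,a)))).
MGU = { R ↦ h(1,1,a), S ↦ h(1,h(h(1,1,a),one,h(1,1,a)),h(h(1,1,a),a,h(h(1,1,a),one,h(1,1,a)))), Y ↦ h(h(1,1,a),one,h(1,1,a)), V ↦ h(1,h(h(1,1,a),one,h(1,1,a)),h(h(1,1,a),a,h(h(1,1,a),one,h(1,1,a)))) }, so V ↦ h(1,h(h(1,1,a),one,h(1,1,a)),h(h(1,1,a),a,h(h(1,1,a),one,h(1,1,a)))).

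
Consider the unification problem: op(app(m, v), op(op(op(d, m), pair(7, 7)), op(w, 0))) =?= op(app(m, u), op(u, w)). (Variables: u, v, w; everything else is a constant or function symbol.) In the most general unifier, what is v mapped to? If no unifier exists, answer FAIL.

FAIL

Decompose op/2: app(m, v) =?= app(m, u),  op(op(op(d, m), pair(7, 7)), op(w, 0)) =?= op(u, w).
Decompose app/2: m =?= m,  v =?= u.
Delete trivial equation m =?= m.
Bind v := u; no other remaining equation mentions v.
Decompose op/2: op(op(d, m), pair(7, 7)) =?= u,  op(w, 0) =?= w.
Bind u := op(op(d, m), pair(7, 7)); no other remaining equation mentions u. Substituting into the earlier binding gives v := op(op(d, m), pair(7, 7)).
Occurs check fails: w occurs in op(w, 0); the equation w =?= op(w, 0) has no finite solution.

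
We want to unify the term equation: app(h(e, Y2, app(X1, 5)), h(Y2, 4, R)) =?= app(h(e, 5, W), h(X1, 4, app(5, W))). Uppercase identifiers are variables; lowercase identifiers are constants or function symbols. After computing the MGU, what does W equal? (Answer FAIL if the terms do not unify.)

Decompose app/2: h(e, Y2, app(X1, 5)) =?= h(e, 5, W),  h(Y2, 4, R) =?= h(X1, 4, app(5, W)).
Decompose h/3: e =?= e,  Y2 =?= 5,  app(X1, 5) =?= W.
Delete trivial equation e =?= e.
Bind Y2 := 5; substituting into the one remaining equation that mentions Y2 gives: h(5, 4, R) =?= h(X1, 4, app(5, W)).
Bind W := app(X1, 5); substituting into the remaining equation gives: h(5, 4, R) =?= h(X1, 4, app(5, app(X1, 5))).
Decompose h/3: 5 =?= X1,  4 =?= 4,  R =?= app(5, app(X1, 5)).
Bind X1 := 5; substituting into the one remaining equation that mentions X1 gives: R =?= app(5, app(5, 5)). Substituting into the earlier binding gives W := app(5, 5).
Delete trivial equation 4 =?= 4.
Bind R := app(5, app(5, 5)).
MGU = { Y2 ↦ 5, W ↦ app(5, 5), X1 ↦ 5, R ↦ app(5, app(5, 5)) }, so W ↦ app(5, 5).

app(5, 5)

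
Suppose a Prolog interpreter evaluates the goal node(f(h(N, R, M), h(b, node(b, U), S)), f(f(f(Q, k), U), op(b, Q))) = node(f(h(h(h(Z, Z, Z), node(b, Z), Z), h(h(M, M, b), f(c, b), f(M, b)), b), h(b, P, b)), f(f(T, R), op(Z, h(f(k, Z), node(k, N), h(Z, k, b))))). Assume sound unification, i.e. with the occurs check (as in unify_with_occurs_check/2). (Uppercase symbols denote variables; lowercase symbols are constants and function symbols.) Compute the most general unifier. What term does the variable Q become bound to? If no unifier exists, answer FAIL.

Decompose node/2: f(h(N, R, M), h(b, node(b, U), S)) = f(h(h(h(Z, Z, Z), node(b, Z), Z), h(h(M, M, b), f(c, b), f(M, b)), b), h(b, P, b)),  f(f(f(Q, k), U), op(b, Q)) = f(f(T, R), op(Z, h(f(k, Z), node(k, N), h(Z, k, b)))).
Decompose f/2: h(N, R, M) = h(h(h(Z, Z, Z), node(b, Z), Z), h(h(M, M, b), f(c, b), f(M, b)), b),  h(b, node(b, U), S) = h(b, P, b).
Decompose h/3: N = h(h(Z, Z, Z), node(b, Z), Z),  R = h(h(M, M, b), f(c, b), f(M, b)),  M = b.
Bind N := h(h(Z, Z, Z), node(b, Z), Z); substituting into the one remaining equation that mentions N gives: f(f(f(Q, k), U), op(b, Q)) = f(f(T, R), op(Z, h(f(k, Z), node(k, h(h(Z, Z, Z), node(b, Z), Z)), h(Z, k, b)))).
Bind R := h(h(M, M, b), f(c, b), f(M, b)); substituting into the one remaining equation that mentions R gives: f(f(f(Q, k), U), op(b, Q)) = f(f(T, h(h(M, M, b), f(c, b), f(M, b))), op(Z, h(f(k, Z), node(k, h(h(Z, Z, Z), node(b, Z), Z)), h(Z, k, b)))).
Bind M := b; substituting into the one remaining equation that mentions M gives: f(f(f(Q, k), U), op(b, Q)) = f(f(T, h(h(b, b, b), f(c, b), f(b, b))), op(Z, h(f(k, Z), node(k, h(h(Z, Z, Z), node(b, Z), Z)), h(Z, k, b)))). Substituting into the earlier binding gives R := h(h(b, b, b), f(c, b), f(b, b)).
Decompose h/3: b = b,  node(b, U) = P,  S = b.
Delete trivial equation b = b.
Bind P := node(b, U); no other remaining equation mentions P.
Bind S := b; no other remaining equation mentions S.
Decompose f/2: f(f(Q, k), U) = f(T, h(h(b, b, b), f(c, b), f(b, b))),  op(b, Q) = op(Z, h(f(k, Z), node(k, h(h(Z, Z, Z), node(b, Z), Z)), h(Z, k, b))).
Decompose f/2: f(Q, k) = T,  U = h(h(b, b, b), f(c, b), f(b, b)).
Bind T := f(Q, k); no other remaining equation mentions T.
Bind U := h(h(b, b, b), f(c, b), f(b, b)); no other remaining equation mentions U. Substituting into the earlier binding gives P := node(b, h(h(b, b, b), f(c, b), f(b, b))).
Decompose op/2: b = Z,  Q = h(f(k, Z), node(k, h(h(Z, Z, Z), node(b, Z), Z)), h(Z, k, b)).
Bind Z := b; substituting into the remaining equation gives: Q = h(f(k, b), node(k, h(h(b, b, b), node(b, b), b)), h(b, k, b)). Substituting into the earlier binding gives N := h(h(b, b, b), node(b, b), b).
Bind Q := h(f(k, b), node(k, h(h(b, b, b), node(b, b), b)), h(b, k, b)). Substituting into the earlier binding gives T := f(h(f(k, b), node(k, h(h(b, b, b), node(b, b), b)), h(b, k, b)), k).
MGU = { N = h(h(b, b, b), node(b, b), b), R = h(h(b, b, b), f(c, b), f(b, b)), M = b, P = node(b, h(h(b, b, b), f(c, b), f(b, b))), S = b, T = f(h(f(k, b), node(k, h(h(b, b, b), node(b, b), b)), h(b, k, b)), k), U = h(h(b, b, b), f(c, b), f(b, b)), Z = b, Q = h(f(k, b), node(k, h(h(b, b, b), node(b, b), b)), h(b, k, b)) }, so Q = h(f(k, b), node(k, h(h(b, b, b), node(b, b), b)), h(b, k, b)).

h(f(k, b), node(k, h(h(b, b, b), node(b, b), b)), h(b, k, b))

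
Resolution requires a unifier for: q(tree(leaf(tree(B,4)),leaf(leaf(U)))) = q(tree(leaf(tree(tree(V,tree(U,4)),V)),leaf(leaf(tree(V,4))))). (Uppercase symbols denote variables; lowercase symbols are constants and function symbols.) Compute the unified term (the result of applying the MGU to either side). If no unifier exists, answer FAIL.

q(tree(leaf(tree(tree(4,tree(tree(4,4),4)),4)),leaf(leaf(tree(4,4)))))

Decompose q/1: tree(leaf(tree(B,4)),leaf(leaf(U))) = tree(leaf(tree(tree(V,tree(U,4)),V)),leaf(leaf(tree(V,4)))).
Decompose tree/2: leaf(tree(B,4)) = leaf(tree(tree(V,tree(U,4)),V)),  leaf(leaf(U)) = leaf(leaf(tree(V,4))).
Decompose leaf/1: tree(B,4) = tree(tree(V,tree(U,4)),V).
Decompose tree/2: B = tree(V,tree(U,4)),  4 = V.
Bind B := tree(V,tree(U,4)); no other remaining equation mentions B.
Bind V := 4; substituting into the remaining equation gives: leaf(leaf(U)) = leaf(leaf(tree(4,4))). Substituting into the earlier binding gives B := tree(4,tree(U,4)).
Decompose leaf/1: leaf(U) = leaf(tree(4,4)).
Decompose leaf/1: U = tree(4,4).
Bind U := tree(4,4). Substituting into the earlier binding gives B := tree(4,tree(tree(4,4),4)).
Applying the MGU to either side gives q(tree(leaf(tree(tree(4,tree(tree(4,4),4)),4)),leaf(leaf(tree(4,4))))).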